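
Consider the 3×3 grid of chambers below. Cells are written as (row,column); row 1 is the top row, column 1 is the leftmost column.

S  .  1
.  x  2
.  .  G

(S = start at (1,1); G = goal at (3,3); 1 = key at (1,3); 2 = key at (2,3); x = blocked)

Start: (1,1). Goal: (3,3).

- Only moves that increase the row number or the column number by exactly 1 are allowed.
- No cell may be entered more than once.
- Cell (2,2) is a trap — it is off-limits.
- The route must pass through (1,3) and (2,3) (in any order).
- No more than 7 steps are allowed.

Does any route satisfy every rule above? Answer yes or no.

One route that works: (1,1) → (1,2) → (1,3) → (2,3) → (3,3).

yes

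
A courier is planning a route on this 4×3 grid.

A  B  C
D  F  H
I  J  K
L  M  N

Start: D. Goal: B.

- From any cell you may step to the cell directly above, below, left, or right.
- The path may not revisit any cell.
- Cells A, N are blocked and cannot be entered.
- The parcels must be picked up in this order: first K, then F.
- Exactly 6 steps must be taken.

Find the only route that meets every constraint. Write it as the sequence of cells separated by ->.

The waypoints must appear in the order K, F, with no cell reused.
Route from D: down 1 to I, right 2 to K, up 1 to H, left 1 to F, up 1 to B — 6 moves in all.
Check: order respected (K at step 3, F at step 5); 6 moves as required.

D -> I -> J -> K -> H -> F -> B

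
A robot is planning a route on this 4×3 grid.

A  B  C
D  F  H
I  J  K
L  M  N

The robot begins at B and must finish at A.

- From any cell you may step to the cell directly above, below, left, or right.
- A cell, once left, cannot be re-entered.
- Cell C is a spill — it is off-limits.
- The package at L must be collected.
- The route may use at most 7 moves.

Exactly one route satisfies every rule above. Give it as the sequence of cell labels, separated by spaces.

B F J M L I D A

The 7-move cap with required stops at L leaves no slack for detours.
Route from B: 3× down (reaching M), left to L, 3× up (reaching A) — 7 moves in all.
Check: all required cells visited; 7 ≤ 7 moves.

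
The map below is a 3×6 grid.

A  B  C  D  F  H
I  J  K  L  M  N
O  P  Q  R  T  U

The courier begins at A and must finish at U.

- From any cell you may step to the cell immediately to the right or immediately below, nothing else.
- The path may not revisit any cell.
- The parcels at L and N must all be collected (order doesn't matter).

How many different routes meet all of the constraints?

A right/down-only route from A to U makes exactly 2 down-moves and 5 right-moves in some order.
With no other constraints that would be C(7,2) = 21 routes.
A monotone route can only reach the required cells in the order L, N, so split there and multiply the segment counts: A→L: 4; L→N: 1; N→U: 1; product = 4.
That gives 4 routes.

4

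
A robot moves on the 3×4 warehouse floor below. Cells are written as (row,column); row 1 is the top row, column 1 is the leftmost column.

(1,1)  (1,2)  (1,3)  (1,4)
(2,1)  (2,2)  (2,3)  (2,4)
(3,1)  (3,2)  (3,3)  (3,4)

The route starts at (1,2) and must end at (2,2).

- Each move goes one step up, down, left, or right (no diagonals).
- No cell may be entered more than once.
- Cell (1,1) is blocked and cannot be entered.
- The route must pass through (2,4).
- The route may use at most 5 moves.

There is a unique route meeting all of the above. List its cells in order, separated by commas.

Any route must reach (2,4) and still end at (2,2) within 5 moves, so the order of the required stops is forced.
Route from (1,2): right 2 to (1,4), down 1 to (2,4), left 2 to (2,2) — 5 moves in all.
Check: all required cells visited; 5 ≤ 5 moves.

(1,2), (1,3), (1,4), (2,4), (2,3), (2,2)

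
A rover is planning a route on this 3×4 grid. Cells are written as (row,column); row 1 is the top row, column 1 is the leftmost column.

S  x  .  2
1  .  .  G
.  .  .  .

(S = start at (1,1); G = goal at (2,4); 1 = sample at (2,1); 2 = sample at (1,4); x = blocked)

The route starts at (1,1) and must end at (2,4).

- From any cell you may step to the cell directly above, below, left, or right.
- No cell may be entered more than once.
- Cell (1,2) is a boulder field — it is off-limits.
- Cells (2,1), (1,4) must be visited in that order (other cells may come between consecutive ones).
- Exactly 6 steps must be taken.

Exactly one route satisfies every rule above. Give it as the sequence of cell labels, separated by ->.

The waypoints must appear in the order (2,1), (1,4), with no cell reused.
Route from (1,1): down 1 to (2,1), right 2 to (2,3), up 1 to (1,3), right 1 to (1,4), down 1 to (2,4) — 6 moves in all.
Check: order respected (1 at step 1, 2 at step 5); 6 moves as required.

(1,1) -> (2,1) -> (2,2) -> (2,3) -> (1,3) -> (1,4) -> (2,4)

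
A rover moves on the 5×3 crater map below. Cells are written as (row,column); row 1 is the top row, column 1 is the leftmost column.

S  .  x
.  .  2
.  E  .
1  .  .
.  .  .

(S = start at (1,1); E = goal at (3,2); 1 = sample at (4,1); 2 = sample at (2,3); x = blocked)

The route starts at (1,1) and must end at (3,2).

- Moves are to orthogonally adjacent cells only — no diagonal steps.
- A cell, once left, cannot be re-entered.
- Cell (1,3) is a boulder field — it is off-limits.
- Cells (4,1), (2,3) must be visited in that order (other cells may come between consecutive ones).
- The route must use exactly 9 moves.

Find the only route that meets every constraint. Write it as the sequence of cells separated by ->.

The waypoints must appear in the order (4,1), (2,3), with no cell reused.
Route from (1,1): down 3 to (4,1), right 2 to (4,3), up 2 to (2,3), left 1 to (2,2), down 1 to (3,2) — 9 moves in all.
Check: order respected (1 at step 3, 2 at step 7); 9 moves as required.

(1,1) -> (2,1) -> (3,1) -> (4,1) -> (4,2) -> (4,3) -> (3,3) -> (2,3) -> (2,2) -> (3,2)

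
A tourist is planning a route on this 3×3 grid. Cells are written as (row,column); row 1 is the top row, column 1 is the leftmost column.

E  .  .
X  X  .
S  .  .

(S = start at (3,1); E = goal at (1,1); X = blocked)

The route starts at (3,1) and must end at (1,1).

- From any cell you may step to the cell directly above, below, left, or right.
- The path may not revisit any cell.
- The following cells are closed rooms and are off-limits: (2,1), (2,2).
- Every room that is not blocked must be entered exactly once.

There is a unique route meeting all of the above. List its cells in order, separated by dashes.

Need to visit all 7 open cells exactly once, starting at (3,1) and ending at (1,1).
Cell (2,3) has only two open neighbours ((1,3) and (3,3)), so the path must pass straight through it: one of those is the cell it's entered from and the other is where it exits.
Route from (3,1): 2× right (reaching (3,3)), 2× up (reaching (1,3)), 2× left (reaching (1,1)) — 6 moves in all.
Check: all 7 open cells covered.

(3,1) - (3,2) - (3,3) - (2,3) - (1,3) - (1,2) - (1,1)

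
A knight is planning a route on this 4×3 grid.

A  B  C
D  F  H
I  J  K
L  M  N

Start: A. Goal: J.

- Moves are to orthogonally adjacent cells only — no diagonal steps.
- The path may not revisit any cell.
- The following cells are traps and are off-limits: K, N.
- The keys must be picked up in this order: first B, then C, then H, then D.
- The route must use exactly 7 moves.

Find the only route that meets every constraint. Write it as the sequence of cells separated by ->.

A -> B -> C -> H -> F -> D -> I -> J

The waypoints must appear in the order B, C, H, D, with no cell reused.
Route from A: 2× right (reaching C), down to H, 2× left (reaching D), down to I, right to J — 7 moves in all.
Check: order respected (B at step 1, C at step 2, H at step 3, D at step 5); 7 moves as required.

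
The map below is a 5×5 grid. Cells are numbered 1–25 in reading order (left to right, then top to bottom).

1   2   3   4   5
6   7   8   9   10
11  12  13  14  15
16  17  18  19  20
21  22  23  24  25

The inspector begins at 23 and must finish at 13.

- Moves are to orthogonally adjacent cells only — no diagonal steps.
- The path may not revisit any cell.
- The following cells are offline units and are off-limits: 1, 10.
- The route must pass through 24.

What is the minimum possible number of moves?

Any route passes through 24 somewhere between 23 and 13. Summing Manhattan distances along the two legs (23 → 24 → 13) gives a lower bound of 1 + 3 = 4 moves.
A route of 4 moves achieves this: 23 → 24 → 19 → 14 → 13.
Since 4 matches the lower bound, it is optimal.

4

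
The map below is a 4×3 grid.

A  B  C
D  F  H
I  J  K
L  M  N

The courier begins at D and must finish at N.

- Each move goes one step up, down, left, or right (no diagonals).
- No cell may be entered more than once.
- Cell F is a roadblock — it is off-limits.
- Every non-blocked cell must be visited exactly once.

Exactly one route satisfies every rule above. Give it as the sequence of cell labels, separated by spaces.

D A B C H K J I L M N

Need to visit all 11 open cells exactly once, starting at D and ending at N.
Cell B has only two open neighbours (A and C), so the path must pass straight through it: one of those is the cell it's entered from and the other is where it exits.
Route from D: up 1 to A, right 2 to C, down 2 to K, left 2 to I, down 1 to L, right 2 to N — 10 moves in all.
Check: all 11 open cells covered.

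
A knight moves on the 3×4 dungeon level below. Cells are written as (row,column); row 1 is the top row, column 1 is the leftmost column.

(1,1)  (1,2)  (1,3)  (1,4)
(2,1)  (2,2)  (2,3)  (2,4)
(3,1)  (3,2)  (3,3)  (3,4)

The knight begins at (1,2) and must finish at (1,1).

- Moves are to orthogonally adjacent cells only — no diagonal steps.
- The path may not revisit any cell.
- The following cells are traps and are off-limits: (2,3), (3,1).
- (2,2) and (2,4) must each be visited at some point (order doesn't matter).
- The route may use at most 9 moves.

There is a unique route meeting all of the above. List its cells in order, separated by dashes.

(1,2) - (1,3) - (1,4) - (2,4) - (3,4) - (3,3) - (3,2) - (2,2) - (2,1) - (1,1)

The 9-move cap with required stops at (2,2), (2,4) leaves no slack for detours.
Route from (1,2): 2× right (reaching (1,4)), 2× down (reaching (3,4)), 2× left (reaching (3,2)), up to (2,2), left to (2,1), up to (1,1) — 9 moves in all.
Check: all required cells visited; 9 ≤ 9 moves.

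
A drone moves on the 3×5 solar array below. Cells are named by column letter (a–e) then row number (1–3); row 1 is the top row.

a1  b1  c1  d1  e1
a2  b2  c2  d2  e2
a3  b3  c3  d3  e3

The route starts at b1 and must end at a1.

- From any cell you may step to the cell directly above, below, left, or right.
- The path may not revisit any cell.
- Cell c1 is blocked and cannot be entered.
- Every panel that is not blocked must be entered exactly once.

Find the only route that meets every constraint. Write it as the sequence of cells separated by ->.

b1 -> b2 -> c2 -> d2 -> d1 -> e1 -> e2 -> e3 -> d3 -> c3 -> b3 -> a3 -> a2 -> a1

Need to visit all 14 open cells exactly once, starting at b1 and ending at a1.
Route from b1: down 1 to b2, right 2 to d2, up 1 to d1, right 1 to e1, down 2 to e3, left 4 to a3, up 2 to a1 — 13 moves in all.
Check: all 14 open cells covered.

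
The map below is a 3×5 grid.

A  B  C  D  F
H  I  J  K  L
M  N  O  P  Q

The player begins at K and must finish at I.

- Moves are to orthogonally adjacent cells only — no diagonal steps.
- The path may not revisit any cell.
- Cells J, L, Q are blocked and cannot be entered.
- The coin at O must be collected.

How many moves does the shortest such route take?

Any route passes through O somewhere between K and I. Summing Manhattan distances along the two legs (K → O → I) gives a lower bound of 2 + 2 = 4 moves.
A route of 4 moves achieves this: K → P → O → N → I.
Since 4 matches the lower bound, it is optimal.

4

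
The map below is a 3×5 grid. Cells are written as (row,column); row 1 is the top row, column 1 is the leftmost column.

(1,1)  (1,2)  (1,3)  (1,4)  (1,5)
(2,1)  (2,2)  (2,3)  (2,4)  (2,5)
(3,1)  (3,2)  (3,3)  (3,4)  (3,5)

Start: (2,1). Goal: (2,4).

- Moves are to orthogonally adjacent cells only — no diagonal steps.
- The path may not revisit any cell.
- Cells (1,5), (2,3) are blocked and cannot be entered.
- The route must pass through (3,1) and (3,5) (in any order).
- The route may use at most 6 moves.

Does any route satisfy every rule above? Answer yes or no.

Even ignoring the no-revisit rule, getting from (2,1) to (2,4), taking the cheapest ordering (2,1) → (3,1) → (3,5) → (2,4) needs at least 1 + 4 + 2 = 7 moves (Manhattan distance per leg), which exceeds the 6-move limit.

no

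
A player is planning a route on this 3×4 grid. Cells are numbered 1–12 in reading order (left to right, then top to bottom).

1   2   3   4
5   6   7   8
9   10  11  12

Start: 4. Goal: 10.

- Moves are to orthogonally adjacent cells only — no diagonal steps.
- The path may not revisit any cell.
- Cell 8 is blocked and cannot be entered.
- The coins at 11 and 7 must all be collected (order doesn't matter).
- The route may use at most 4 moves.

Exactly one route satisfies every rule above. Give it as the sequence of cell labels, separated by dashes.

The 4-move cap with required stops at 11, 7 leaves no slack for detours.
Route from 4: left to 3, 2× down (reaching 11), left to 10 — 4 moves in all.
Check: all required cells visited; 4 ≤ 4 moves.

4 - 3 - 7 - 11 - 10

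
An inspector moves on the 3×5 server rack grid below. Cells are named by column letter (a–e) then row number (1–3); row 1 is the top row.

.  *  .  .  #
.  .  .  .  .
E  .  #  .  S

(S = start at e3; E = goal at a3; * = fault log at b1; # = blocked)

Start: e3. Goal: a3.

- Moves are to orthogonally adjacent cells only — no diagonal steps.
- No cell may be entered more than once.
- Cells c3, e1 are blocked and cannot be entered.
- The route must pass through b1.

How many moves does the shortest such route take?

8

Any route passes through b1 somewhere between e3 and a3. Summing Manhattan distances along the two legs (e3 → b1 → a3) gives a lower bound of 5 + 3 = 8 moves.
A route of 8 moves achieves this: e3 → e2 → d2 → d1 → c1 → b1 → b2 → b3 → a3.
Since 8 matches the lower bound, it is optimal.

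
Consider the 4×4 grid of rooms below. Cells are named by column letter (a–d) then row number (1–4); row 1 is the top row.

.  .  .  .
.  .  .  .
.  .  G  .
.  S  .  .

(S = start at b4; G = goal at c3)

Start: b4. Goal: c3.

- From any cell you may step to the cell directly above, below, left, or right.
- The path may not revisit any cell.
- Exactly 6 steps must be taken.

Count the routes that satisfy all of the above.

7

Need simple routes of exactly 6 moves from b4 to c3 (Manhattan distance 2, so 2 moves are spent on a detour and 2 undoing it).
Enumerating: b4 b3 b2 b1 c1 c2 c3 | b4 b3 b2 c2 d2 d3 c3 | b4 b3 a3 a2 b2 c2 c3 | b4 a4 a3 a2 b2 b3 c3 | b4 a4 a3 a2 b2 c2 c3 | b4 a4 a3 b3 b2 c2 c3 | b4 c4 d4 d3 d2 c2 c3.
That gives 7 routes.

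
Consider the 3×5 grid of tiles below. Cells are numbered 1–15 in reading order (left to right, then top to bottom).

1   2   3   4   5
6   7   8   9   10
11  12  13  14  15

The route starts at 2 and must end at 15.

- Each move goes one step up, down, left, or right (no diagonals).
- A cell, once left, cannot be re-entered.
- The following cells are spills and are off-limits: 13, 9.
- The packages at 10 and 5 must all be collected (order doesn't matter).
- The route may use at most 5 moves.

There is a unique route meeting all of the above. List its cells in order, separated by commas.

2, 3, 4, 5, 10, 15

Any route must reach 10 and 5 and still end at 15 within 5 moves, so the order of the required stops is forced.
Route from 2: 3× right (reaching 5), 2× down (reaching 15) — 5 moves in all.
Check: all required cells visited; 5 ≤ 5 moves.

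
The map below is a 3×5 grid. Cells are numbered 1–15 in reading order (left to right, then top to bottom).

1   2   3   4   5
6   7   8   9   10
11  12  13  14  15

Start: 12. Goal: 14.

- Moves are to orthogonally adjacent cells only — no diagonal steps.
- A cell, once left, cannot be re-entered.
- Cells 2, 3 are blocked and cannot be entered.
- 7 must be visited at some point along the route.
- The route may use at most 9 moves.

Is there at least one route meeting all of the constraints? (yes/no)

One route that works: 12 → 7 → 8 → 13 → 14.

yes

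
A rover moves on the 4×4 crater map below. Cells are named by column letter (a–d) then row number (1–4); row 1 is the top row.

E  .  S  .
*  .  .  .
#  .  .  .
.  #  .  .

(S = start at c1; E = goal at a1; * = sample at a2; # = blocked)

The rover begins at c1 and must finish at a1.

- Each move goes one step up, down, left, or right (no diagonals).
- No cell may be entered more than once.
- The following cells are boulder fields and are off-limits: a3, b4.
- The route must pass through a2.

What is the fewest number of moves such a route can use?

4

Any route passes through a2 somewhere between c1 and a1. Summing Manhattan distances along the two legs (c1 → a2 → a1) gives a lower bound of 3 + 1 = 4 moves.
A route of 4 moves achieves this: c1 → c2 → b2 → a2 → a1.
Since 4 matches the lower bound, it is optimal.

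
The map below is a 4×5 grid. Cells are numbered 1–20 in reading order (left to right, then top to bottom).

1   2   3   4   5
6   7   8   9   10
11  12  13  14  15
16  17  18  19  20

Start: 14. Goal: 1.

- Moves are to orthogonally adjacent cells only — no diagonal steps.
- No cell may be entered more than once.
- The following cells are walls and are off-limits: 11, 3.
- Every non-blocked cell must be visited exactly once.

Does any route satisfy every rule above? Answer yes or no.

no

Cell 16 has only one open neighbour but is neither the start nor the goal, so a Hamiltonian route would have to both enter and leave it through the same neighbour — impossible without revisiting.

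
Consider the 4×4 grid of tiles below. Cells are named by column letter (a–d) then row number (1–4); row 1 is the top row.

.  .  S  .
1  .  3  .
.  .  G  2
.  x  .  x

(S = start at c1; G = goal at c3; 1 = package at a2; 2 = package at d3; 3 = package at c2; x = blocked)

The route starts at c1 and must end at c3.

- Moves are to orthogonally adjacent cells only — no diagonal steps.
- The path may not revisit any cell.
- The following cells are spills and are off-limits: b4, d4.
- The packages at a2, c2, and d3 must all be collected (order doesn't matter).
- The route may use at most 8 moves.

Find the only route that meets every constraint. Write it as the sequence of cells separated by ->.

c1 -> b1 -> a1 -> a2 -> b2 -> c2 -> d2 -> d3 -> c3

The budget equals the shortest possible length, so every move has to be on a shortest route through the required cells.
Route from c1: 2× left (reaching a1), down to a2, 3× right (reaching d2), down to d3, left to c3 — 8 moves in all.
Check: all required cells visited; 8 ≤ 8 moves.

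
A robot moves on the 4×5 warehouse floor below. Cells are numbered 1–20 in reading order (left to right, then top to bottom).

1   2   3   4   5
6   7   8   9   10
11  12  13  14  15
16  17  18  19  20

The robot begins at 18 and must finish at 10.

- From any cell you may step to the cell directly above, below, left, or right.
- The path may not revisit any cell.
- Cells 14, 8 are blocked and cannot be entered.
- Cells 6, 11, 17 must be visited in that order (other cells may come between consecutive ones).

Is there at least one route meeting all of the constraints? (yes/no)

Ignoring the required order, 14 revisit-free routes from 18 to 10 pass through all of 6, 11, and 17; the waypoint orders that occur are 17 → 11 → 6 (14) — never 6 → 11 → 17.

no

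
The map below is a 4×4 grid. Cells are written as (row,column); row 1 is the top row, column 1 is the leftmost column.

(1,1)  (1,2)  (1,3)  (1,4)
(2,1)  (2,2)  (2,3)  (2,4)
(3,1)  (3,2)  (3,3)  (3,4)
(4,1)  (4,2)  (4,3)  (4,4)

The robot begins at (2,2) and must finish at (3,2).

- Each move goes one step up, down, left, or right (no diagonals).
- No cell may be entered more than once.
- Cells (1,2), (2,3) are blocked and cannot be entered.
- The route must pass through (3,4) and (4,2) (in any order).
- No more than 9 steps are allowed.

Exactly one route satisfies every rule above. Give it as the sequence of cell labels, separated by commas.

The 9-move cap with required stops at (3,4), (4,2) leaves no slack for detours.
Route from (2,2): left to (2,1), 2× down (reaching (4,1)), 3× right (reaching (4,4)), up to (3,4), 2× left (reaching (3,2)) — 9 moves in all.
Check: all required cells visited; 9 ≤ 9 moves.

(2,2), (2,1), (3,1), (4,1), (4,2), (4,3), (4,4), (3,4), (3,3), (3,2)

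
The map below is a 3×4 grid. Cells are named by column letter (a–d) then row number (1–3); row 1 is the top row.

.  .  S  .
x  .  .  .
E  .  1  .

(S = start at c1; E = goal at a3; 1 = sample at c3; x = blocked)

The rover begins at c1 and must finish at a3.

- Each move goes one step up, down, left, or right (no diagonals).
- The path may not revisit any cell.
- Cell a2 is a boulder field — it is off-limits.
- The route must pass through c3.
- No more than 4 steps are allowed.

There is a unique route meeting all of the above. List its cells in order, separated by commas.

c1, c2, c3, b3, a3

The budget equals the shortest possible length, so every move has to be on a shortest route through the required cells.
Route from c1: down 2 to c3, left 2 to a3 — 4 moves in all.
Check: all required cells visited; 4 ≤ 4 moves.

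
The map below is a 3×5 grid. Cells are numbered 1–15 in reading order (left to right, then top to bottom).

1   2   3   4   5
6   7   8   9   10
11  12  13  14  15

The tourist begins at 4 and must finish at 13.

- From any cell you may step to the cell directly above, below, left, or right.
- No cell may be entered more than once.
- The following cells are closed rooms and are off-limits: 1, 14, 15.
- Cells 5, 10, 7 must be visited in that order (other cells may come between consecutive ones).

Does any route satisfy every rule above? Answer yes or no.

yes

One route that works: 4 → 5 → 10 → 9 → 8 → 7 → 12 → 13.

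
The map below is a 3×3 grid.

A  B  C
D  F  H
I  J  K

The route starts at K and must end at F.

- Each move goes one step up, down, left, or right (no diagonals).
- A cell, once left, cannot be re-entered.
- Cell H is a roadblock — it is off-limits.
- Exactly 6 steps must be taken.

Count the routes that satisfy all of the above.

1

Need simple routes of exactly 6 moves from K to F (Manhattan distance 2, so 2 moves are spent on a detour and 2 undoing it).
Enumerating: K J I D A B F.
That gives 1 route.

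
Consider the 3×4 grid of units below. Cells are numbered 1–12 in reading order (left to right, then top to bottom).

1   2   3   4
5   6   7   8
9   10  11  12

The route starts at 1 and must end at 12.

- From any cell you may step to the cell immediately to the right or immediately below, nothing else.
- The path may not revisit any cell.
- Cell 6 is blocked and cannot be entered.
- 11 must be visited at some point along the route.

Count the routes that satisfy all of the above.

A right/down-only route from 1 to 12 makes exactly 2 down-moves and 3 right-moves in some order.
With no other constraints that would be C(5,2) = 10 routes.
Split at 11 and multiply the segment counts (each segment already excludes blocked cells): 1→11: 2; 11→12: 1; product = 2.
That gives 2 routes.

2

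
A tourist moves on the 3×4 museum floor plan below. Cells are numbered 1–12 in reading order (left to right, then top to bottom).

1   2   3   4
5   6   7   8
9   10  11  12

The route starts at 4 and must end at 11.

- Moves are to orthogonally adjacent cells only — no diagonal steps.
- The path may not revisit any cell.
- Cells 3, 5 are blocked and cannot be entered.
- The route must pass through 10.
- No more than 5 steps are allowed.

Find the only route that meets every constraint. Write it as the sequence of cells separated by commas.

Any route must reach 10 and still end at 11 within 5 moves, so the order of the required stops is forced.
Route from 4: down 1 to 8, left 2 to 6, down 1 to 10, right 1 to 11 — 5 moves in all.
Check: all required cells visited; 5 ≤ 5 moves.

4, 8, 7, 6, 10, 11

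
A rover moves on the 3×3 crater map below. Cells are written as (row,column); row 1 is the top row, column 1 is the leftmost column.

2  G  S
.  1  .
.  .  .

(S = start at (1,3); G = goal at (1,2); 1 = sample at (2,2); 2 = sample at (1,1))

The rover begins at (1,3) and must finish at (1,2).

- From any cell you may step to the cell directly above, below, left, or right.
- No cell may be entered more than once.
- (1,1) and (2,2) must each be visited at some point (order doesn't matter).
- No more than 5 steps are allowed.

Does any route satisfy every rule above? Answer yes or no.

yes

One route that works: (1,3) → (2,3) → (2,2) → (2,1) → (1,1) → (1,2).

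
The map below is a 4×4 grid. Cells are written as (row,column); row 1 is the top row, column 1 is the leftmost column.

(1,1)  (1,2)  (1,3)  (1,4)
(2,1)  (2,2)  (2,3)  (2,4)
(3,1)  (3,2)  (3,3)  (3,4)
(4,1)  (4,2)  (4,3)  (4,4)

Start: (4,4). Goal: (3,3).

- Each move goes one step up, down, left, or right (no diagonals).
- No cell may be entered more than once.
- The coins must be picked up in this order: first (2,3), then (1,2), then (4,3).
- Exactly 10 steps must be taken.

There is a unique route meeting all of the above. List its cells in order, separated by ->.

The waypoints must appear in the order (2,3), (1,2), (4,3), with no cell reused.
Route from (4,4): 2× up (reaching (2,4)), left to (2,3), up to (1,3), left to (1,2), 3× down (reaching (4,2)), right to (4,3), up to (3,3) — 10 moves in all.
Check: order respected ((2,3) at step 3, (1,2) at step 5, (4,3) at step 9); 10 moves as required.

(4,4) -> (3,4) -> (2,4) -> (2,3) -> (1,3) -> (1,2) -> (2,2) -> (3,2) -> (4,2) -> (4,3) -> (3,3)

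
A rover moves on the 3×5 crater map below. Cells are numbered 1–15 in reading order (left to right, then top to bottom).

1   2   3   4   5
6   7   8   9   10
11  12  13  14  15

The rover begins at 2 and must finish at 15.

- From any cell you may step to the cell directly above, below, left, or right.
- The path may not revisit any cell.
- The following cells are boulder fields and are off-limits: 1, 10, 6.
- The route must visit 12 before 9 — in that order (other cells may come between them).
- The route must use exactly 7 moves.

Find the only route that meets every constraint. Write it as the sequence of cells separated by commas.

The waypoints must appear in the order 12, 9, with no cell reused.
Route from 2: down 2 to 12, right 1 to 13, up 1 to 8, right 1 to 9, down 1 to 14, right 1 to 15 — 7 moves in all.
Check: order respected (12 at step 2, 9 at step 5); 7 moves as required.

2, 7, 12, 13, 8, 9, 14, 15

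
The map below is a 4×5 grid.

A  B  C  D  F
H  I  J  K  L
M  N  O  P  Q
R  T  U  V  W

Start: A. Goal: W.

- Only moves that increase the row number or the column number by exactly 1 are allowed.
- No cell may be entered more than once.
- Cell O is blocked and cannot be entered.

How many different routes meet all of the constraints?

17

A right/down-only route from A to W makes exactly 3 down-moves and 4 right-moves in some order.
With no other constraints that would be C(7,3) = 35 routes.
Subtract routes through each blocked cell (inclusion–exclusion for overlaps): − through O: 18 → 17.
That gives 17 routes.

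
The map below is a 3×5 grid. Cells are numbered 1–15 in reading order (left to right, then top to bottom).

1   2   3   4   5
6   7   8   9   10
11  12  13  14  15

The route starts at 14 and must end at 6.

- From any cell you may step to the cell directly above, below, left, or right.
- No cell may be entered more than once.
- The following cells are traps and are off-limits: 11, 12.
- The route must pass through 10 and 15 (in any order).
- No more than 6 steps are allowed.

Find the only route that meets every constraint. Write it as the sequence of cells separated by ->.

Any route must reach 10 and 15 and still end at 6 within 6 moves, so the order of the required stops is forced.
Route from 14: right to 15, up to 10, 4× left (reaching 6) — 6 moves in all.
Check: all required cells visited; 6 ≤ 6 moves.

14 -> 15 -> 10 -> 9 -> 8 -> 7 -> 6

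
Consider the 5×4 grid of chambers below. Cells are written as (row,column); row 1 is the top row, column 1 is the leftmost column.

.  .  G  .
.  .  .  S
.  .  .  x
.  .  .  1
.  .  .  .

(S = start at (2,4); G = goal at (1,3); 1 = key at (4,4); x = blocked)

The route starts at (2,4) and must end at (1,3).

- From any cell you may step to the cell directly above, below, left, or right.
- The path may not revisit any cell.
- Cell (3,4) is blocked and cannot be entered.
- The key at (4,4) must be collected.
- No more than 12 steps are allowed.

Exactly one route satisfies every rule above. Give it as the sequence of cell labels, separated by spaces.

Any route must reach (4,4) and still end at (1,3) within 12 moves, so the order of the required stops is forced.
Route from (2,4): left to (2,3), 2× down (reaching (4,3)), right to (4,4), down to (5,4), 2× left (reaching (5,2)), 4× up (reaching (1,2)), right to (1,3) — 12 moves in all.
Check: all required cells visited; 12 ≤ 12 moves.

(2,4) (2,3) (3,3) (4,3) (4,4) (5,4) (5,3) (5,2) (4,2) (3,2) (2,2) (1,2) (1,3)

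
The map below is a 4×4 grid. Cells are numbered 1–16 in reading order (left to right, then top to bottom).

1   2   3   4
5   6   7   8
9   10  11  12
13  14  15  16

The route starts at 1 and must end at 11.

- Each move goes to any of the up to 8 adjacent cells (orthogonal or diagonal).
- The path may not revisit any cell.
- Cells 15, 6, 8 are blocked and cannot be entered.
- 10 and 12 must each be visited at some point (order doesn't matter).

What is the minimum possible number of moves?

5

Any route passes through 10 and 12 in some order between 1 and 11. Summing Chebyshev distances along each leg and taking the cheapest ordering (1 → 10 → 12 → 11) gives a lower bound of 2 + 2 + 1 = 5 moves.
A route of 5 moves achieves this: 1 → 5 → 10 → 7 → 12 → 11.
Since 5 matches the lower bound, it is optimal.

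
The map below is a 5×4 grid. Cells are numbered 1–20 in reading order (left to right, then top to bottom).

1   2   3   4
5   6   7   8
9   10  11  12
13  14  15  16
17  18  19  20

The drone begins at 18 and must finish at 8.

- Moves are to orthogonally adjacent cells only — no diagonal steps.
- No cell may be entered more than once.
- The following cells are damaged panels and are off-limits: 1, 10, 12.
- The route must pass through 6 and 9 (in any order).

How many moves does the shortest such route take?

Any route passes through 6 and 9 in some order between 18 and 8. Summing Manhattan distances along each leg and taking the cheapest ordering (18 → 9 → 6 → 8) gives a lower bound of 3 + 2 + 2 = 7 moves.
A route of 7 moves achieves this: 18 → 14 → 13 → 9 → 5 → 6 → 7 → 8.
Since 7 matches the lower bound, it is optimal.

7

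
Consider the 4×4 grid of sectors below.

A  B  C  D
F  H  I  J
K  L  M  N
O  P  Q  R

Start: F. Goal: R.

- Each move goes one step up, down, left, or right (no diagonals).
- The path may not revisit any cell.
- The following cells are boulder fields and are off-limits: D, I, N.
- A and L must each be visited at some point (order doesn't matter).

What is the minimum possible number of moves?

7

Any route passes through A and L in some order between F and R. Summing Manhattan distances along each leg and taking the cheapest ordering (F → A → L → R) gives a lower bound of 1 + 3 + 3 = 7 moves.
A route of 7 moves achieves this: F → A → B → H → L → P → Q → R.
Since 7 matches the lower bound, it is optimal.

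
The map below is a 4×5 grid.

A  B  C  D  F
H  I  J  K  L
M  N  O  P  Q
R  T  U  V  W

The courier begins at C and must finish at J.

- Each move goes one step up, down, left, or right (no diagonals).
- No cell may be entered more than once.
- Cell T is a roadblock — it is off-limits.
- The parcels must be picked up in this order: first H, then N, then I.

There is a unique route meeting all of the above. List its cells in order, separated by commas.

C, B, A, H, M, N, I, J

The waypoints must appear in the order H, N, I, with no cell reused.
Route from C: 2× left (reaching A), 2× down (reaching M), right to N, up to I, right to J — 7 moves in all.
Check: order respected (H at step 3, N at step 5, I at step 6).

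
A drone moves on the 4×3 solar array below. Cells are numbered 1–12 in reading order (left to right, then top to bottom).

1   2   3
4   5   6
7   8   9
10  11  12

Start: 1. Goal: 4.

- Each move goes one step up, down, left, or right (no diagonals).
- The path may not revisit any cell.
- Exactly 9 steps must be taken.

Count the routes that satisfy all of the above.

9

Need simple routes of exactly 9 moves from 1 to 4 (Manhattan distance 1, so 4 moves are spent on a detour and 4 undoing it).
Branch systematically from the start, pruning whenever the remaining move budget drops below the Manhattan distance to 4 or differs from it in parity. Every completion starts via 2: 9 (no valid completion starts via 4).
That gives 9 routes.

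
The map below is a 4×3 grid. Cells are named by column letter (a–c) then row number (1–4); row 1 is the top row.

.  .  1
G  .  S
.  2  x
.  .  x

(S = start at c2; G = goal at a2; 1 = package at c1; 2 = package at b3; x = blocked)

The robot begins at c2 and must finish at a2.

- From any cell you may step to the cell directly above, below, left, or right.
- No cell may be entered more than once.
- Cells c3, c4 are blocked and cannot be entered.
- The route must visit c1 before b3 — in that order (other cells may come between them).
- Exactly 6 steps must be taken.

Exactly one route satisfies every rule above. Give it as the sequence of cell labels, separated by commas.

c2, c1, b1, b2, b3, a3, a2

The waypoints must appear in the order c1, b3, with no cell reused.
Route from c2: up 1 to c1, left 1 to b1, down 2 to b3, left 1 to a3, up 1 to a2 — 6 moves in all.
Check: order respected (1 at step 1, 2 at step 4); 6 moves as required.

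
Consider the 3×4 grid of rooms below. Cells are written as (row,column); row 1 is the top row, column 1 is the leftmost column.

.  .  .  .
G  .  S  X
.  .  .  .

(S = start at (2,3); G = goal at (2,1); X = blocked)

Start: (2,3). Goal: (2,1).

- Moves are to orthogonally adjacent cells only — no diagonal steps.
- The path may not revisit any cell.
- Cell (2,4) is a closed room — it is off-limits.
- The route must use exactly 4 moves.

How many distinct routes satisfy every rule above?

Need simple routes of exactly 4 moves from (2,3) to (2,1) (Manhattan distance 2, so 1 moves are spent on a detour and 1 undoing it).
Enumerating: (2,3) (1,3) (1,2) (2,2) (2,1) | (2,3) (1,3) (1,2) (1,1) (2,1) | (2,3) (3,3) (3,2) (2,2) (2,1) | (2,3) (3,3) (3,2) (3,1) (2,1) | (2,3) (2,2) (1,2) (1,1) (2,1) | (2,3) (2,2) (3,2) (3,1) (2,1).
That gives 6 routes.

6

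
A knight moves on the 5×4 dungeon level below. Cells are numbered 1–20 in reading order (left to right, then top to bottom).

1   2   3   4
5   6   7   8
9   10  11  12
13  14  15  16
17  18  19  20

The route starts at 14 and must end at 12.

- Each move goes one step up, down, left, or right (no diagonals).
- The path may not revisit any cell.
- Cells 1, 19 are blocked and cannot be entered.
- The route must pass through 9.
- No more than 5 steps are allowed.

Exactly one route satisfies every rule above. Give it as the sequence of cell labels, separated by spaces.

14 13 9 10 11 12

The 5-move cap with required stops at 9 leaves no slack for detours.
Route from 14: left to 13, up to 9, 3× right (reaching 12) — 5 moves in all.
Check: all required cells visited; 5 ≤ 5 moves.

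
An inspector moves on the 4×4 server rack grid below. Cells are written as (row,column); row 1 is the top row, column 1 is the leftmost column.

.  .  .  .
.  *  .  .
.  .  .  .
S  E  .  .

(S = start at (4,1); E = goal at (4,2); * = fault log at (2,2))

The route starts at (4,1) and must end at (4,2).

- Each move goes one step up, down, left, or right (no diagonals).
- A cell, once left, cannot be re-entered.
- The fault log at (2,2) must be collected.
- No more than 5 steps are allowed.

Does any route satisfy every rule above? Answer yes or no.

One route that works: (4,1) → (3,1) → (2,1) → (2,2) → (3,2) → (4,2).

yes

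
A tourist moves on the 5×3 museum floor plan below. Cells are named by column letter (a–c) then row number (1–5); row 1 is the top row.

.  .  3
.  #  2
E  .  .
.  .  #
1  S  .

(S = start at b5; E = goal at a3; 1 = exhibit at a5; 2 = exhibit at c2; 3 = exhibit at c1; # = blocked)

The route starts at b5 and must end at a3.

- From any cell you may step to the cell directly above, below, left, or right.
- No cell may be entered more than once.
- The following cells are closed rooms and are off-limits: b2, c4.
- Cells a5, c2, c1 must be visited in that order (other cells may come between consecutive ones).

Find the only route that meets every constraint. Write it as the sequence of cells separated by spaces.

The waypoints must appear in the order a5, c2, c1, with no cell reused.
Route from b5: left to a5, up to a4, right to b4, up to b3, right to c3, 2× up (reaching c1), 2× left (reaching a1), 2× down (reaching a3) — 11 moves in all.
Check: order respected (1 at step 1, 2 at step 6, 3 at step 7).

b5 a5 a4 b4 b3 c3 c2 c1 b1 a1 a2 a3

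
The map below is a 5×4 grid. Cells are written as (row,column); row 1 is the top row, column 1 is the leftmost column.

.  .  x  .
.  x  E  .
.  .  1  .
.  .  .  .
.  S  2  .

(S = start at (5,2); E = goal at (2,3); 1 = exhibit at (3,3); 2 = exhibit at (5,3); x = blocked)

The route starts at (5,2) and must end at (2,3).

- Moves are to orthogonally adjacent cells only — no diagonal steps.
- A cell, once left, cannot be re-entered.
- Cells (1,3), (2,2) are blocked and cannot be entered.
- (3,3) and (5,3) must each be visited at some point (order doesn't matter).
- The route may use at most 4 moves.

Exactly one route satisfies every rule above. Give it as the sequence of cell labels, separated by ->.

(5,2) -> (5,3) -> (4,3) -> (3,3) -> (2,3)

Any route must reach (3,3) and (5,3) and still end at (2,3) within 4 moves, so the order of the required stops is forced.
Route from (5,2): right to (5,3), 3× up (reaching (2,3)) — 4 moves in all.
Check: all required cells visited; 4 ≤ 4 moves.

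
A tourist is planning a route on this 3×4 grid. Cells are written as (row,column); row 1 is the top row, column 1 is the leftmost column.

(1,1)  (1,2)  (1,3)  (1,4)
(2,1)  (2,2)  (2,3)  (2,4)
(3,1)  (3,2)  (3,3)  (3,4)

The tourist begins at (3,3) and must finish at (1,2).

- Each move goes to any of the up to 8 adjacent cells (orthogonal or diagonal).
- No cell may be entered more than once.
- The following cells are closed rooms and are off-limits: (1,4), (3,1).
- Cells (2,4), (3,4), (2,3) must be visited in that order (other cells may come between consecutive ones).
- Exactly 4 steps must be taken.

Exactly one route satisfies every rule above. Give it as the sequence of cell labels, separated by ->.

The waypoints must appear in the order (2,4), (3,4), (2,3), with no cell reused.
Route from (3,3): up-right to (2,4), down to (3,4), 2× up-left (reaching (1,2)) — 4 moves in all.
Check: order respected ((2,4) at step 1, (3,4) at step 2, (2,3) at step 3); 4 moves as required.

(3,3) -> (2,4) -> (3,4) -> (2,3) -> (1,2)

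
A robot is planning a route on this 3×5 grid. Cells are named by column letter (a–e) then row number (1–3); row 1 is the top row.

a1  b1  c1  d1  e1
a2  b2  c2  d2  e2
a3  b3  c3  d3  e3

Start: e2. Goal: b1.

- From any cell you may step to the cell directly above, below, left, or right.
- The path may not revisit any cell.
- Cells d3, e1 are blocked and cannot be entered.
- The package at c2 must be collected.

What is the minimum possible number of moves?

Any route passes through c2 somewhere between e2 and b1. Summing Manhattan distances along the two legs (e2 → c2 → b1) gives a lower bound of 2 + 2 = 4 moves.
A route of 4 moves achieves this: e2 → d2 → c2 → c1 → b1.
Since 4 matches the lower bound, it is optimal.

4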